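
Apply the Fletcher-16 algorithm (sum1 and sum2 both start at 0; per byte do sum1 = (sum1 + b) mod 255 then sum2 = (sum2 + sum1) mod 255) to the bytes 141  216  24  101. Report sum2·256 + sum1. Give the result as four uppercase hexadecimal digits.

Running sums (mod 255):
  after byte 0 (141): sum1=141, sum2=141
  after byte 1 (216): sum1=102, sum2=243
  after byte 2 (24): sum1=126, sum2=114
  after byte 3 (101): sum1=227, sum2=86
Checksum = sum2·256 + sum1 = 86·256 + 227 = 22243 = 0x56E3.

56E3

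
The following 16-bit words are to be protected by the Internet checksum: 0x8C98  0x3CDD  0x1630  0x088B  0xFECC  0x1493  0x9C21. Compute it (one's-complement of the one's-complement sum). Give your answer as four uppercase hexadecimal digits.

684D

One's-complement addition (fold any carry out of bit 15 back into bit 0):
  0x8C98 + 0x3CDD = 0x0C975
  0xC975 + 0x1630 = 0x0DFA5
  0xDFA5 + 0x088B = 0x0E830
  0xE830 + 0xFECC = 0x1E6FC → wrap carry → 0xE6FD
  0xE6FD + 0x1493 = 0x0FB90
  0xFB90 + 0x9C21 = 0x197B1 → wrap carry → 0x97B2
One's-complement sum = 0x97B2.
Checksum = ~0x97B2 & 0xFFFF = 0x684D.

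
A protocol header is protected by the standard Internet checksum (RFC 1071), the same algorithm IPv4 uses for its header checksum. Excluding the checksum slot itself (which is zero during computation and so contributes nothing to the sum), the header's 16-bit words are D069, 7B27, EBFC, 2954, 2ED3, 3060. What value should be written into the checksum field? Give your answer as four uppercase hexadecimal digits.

One's-complement addition (fold any carry out of bit 15 back into bit 0):
  0xD069 + 0x7B27 = 0x14B90 → wrap carry → 0x4B91
  0x4B91 + 0xEBFC = 0x1378D → wrap carry → 0x378E
  0x378E + 0x2954 = 0x060E2
  0x60E2 + 0x2ED3 = 0x08FB5
  0x8FB5 + 0x3060 = 0x0C015
One's-complement sum = 0xC015.
Checksum = ~0xC015 & 0xFFFF = 0x3FEA.

3FEA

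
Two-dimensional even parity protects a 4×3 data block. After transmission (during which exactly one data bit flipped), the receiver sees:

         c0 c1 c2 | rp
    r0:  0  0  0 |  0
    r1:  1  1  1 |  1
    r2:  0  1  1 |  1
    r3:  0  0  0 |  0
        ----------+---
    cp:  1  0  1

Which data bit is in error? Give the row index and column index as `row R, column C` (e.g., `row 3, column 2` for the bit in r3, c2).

row 2, column 2

Recompute each row's even parity and compare to rp:
  r0: data parity 0, sent rp 0 → ok
  r1: data parity 1, sent rp 1 → ok
  r2: data parity 0, sent rp 1 → mismatch
  r3: data parity 0, sent rp 0 → ok
Recompute each column's even parity and compare to cp:
  c0: data parity 1, sent cp 1 → ok
  c1: data parity 0, sent cp 0 → ok
  c2: data parity 0, sent cp 1 → mismatch
Exactly one row (r2) and one column (c2) fail → the flipped bit is at their intersection.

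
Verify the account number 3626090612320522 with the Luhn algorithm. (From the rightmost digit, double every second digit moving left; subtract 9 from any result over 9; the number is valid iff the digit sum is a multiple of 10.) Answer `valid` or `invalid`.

valid

From the right, keep odd positions and double even positions (subtract 9 from any doubled value over 9):
  doubled (positions 2,4,...): 4 0 6 2 0 0 4 6 → sum 22
  kept (positions 1,3,...): 2 5 2 2 6 9 6 6 → sum 38
Total = 60.
60 mod 10 = 0, so the number is valid.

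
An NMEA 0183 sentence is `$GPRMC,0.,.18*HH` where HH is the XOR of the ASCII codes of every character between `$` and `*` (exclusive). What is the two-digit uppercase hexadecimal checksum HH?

XOR the ASCII codes of the payload characters:
  'G' = 0x47 → acc = 0x47
  'P' = 0x50 → acc = 0x17
  'R' = 0x52 → acc = 0x45
  'M' = 0x4D → acc = 0x08
  'C' = 0x43 → acc = 0x4B
  ',' = 0x2C → acc = 0x67
  '0' = 0x30 → acc = 0x57
  '.' = 0x2E → acc = 0x79
  ',' = 0x2C → acc = 0x55
  '.' = 0x2E → acc = 0x7B
  '1' = 0x31 → acc = 0x4A
  '8' = 0x38 → acc = 0x72
Checksum = 0x72.

72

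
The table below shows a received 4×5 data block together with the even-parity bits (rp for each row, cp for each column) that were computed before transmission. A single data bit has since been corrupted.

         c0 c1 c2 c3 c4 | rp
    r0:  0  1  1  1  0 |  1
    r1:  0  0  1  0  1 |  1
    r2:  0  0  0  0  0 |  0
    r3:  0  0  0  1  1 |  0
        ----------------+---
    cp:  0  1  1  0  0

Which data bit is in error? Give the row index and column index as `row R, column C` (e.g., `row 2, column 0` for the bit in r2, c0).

Recompute each row's even parity and compare to rp:
  r0: data parity 1, sent rp 1 → ok
  r1: data parity 0, sent rp 1 → mismatch
  r2: data parity 0, sent rp 0 → ok
  r3: data parity 0, sent rp 0 → ok
Recompute each column's even parity and compare to cp:
  c0: data parity 0, sent cp 0 → ok
  c1: data parity 1, sent cp 1 → ok
  c2: data parity 0, sent cp 1 → mismatch
  c3: data parity 0, sent cp 0 → ok
  c4: data parity 0, sent cp 0 → ok
Exactly one row (r1) and one column (c2) fail → the flipped bit is at their intersection.

row 1, column 2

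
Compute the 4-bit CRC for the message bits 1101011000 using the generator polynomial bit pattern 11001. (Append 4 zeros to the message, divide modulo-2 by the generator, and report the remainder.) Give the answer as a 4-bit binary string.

Append 4 zeros: 11010110000000. Divide by 11001 (XOR where the leading bit is 1):
  pos 0: 11010 XOR 11001 = 00011
  pos 3: 11110 XOR 11001 = 00111
  pos 5: 11100 XOR 11001 = 00101
  pos 7: 10100 XOR 11001 = 01101
  pos 8: 11010 XOR 11001 = 00011
Remainder (last 4 bits) = 0110. This is the CRC / FCS.

0110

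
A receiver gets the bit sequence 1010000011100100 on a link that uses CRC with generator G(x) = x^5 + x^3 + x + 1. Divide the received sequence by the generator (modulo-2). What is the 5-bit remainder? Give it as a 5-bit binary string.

Modulo-2 division of 1010000011100100 by 101011:
  pos 0: 101000 XOR 101011 = 000011
  pos 4: 110011 XOR 101011 = 011000
  pos 5: 110001 XOR 101011 = 011010
  pos 6: 110100 XOR 101011 = 011111
  pos 7: 111110 XOR 101011 = 010101
  pos 8: 101011 XOR 101011 = 000000
Remainder = 00000 (zero — the frame passes the CRC check).

00000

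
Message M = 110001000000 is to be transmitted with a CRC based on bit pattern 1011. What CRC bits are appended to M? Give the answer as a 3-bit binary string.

Append 3 zeros: 110001000000000. Divide by 1011 (XOR where the leading bit is 1):
  pos 0: 1100 XOR 1011 = 0111
  pos 1: 1110 XOR 1011 = 0101
  pos 2: 1011 XOR 1011 = 0000
Remainder (last 3 bits) = 000. This is the CRC / FCS.

000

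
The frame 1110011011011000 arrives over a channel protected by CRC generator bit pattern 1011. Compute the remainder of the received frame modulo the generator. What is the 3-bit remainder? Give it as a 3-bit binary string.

Modulo-2 division of 1110011011011000 by 1011:
  pos 0: 1110 XOR 1011 = 0101
  pos 1: 1010 XOR 1011 = 0001
  pos 4: 1110 XOR 1011 = 0101
  pos 5: 1011 XOR 1011 = 0000
  pos 9: 1011 XOR 1011 = 0000
Remainder = 000 (zero — the frame passes the CRC check).

000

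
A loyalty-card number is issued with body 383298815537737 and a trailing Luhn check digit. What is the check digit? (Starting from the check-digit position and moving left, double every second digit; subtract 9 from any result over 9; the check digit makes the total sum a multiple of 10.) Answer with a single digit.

Partial digits right→left: 7 3 7 7 3 5 5 1 8 8 9 2 3 8 3
Double every second digit counting from the check-digit position (so the 1st, 3rd, 5th, ... of the partial from the right).
  doubled (with −9 where >9): 5 5 6 1 7 9 6 6 → sum 45
  kept as-is: 3 7 5 1 8 2 8 → sum 34
Total = 45 + 34 = 79.
Check digit = (10 − (79 mod 10)) mod 10 = 1.

1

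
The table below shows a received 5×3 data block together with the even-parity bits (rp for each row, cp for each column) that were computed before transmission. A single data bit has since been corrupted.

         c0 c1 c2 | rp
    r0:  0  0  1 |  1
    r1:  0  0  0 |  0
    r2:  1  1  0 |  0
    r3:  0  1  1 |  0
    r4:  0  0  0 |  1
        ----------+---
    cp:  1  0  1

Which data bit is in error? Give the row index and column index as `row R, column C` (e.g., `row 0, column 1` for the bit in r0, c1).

Recompute each row's even parity and compare to rp:
  r0: data parity 1, sent rp 1 → ok
  r1: data parity 0, sent rp 0 → ok
  r2: data parity 0, sent rp 0 → ok
  r3: data parity 0, sent rp 0 → ok
  r4: data parity 0, sent rp 1 → mismatch
Recompute each column's even parity and compare to cp:
  c0: data parity 1, sent cp 1 → ok
  c1: data parity 0, sent cp 0 → ok
  c2: data parity 0, sent cp 1 → mismatch
Exactly one row (r4) and one column (c2) fail → the flipped bit is at their intersection.

row 4, column 2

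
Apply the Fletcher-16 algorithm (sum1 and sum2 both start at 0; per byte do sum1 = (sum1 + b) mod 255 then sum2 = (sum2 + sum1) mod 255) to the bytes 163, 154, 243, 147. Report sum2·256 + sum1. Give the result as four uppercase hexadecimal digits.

D9C5

Running sums (mod 255):
  after byte 0 (163): sum1=163, sum2=163
  after byte 1 (154): sum1=62, sum2=225
  after byte 2 (243): sum1=50, sum2=20
  after byte 3 (147): sum1=197, sum2=217
Checksum = sum2·256 + sum1 = 217·256 + 197 = 55749 = 0xD9C5.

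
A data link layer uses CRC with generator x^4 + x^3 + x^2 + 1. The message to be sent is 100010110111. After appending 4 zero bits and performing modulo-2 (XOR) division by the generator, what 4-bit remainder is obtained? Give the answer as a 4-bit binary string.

Append 4 zeros: 1000101101110000. Divide by 11101 (XOR where the leading bit is 1):
  pos 0: 10001 XOR 11101 = 01100
  pos 1: 11000 XOR 11101 = 00101
  pos 3: 10111 XOR 11101 = 01010
  pos 4: 10100 XOR 11101 = 01001
  pos 5: 10011 XOR 11101 = 01110
  pos 6: 11101 XOR 11101 = 00000
  pos 11: 10000 XOR 11101 = 01101
Remainder (last 4 bits) = 1101. This is the CRC / FCS.

1101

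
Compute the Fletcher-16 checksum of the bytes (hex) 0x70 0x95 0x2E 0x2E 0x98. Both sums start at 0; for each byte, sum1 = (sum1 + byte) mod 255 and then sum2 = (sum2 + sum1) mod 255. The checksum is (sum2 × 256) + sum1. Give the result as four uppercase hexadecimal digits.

Running sums (mod 255):
  after byte 0 (0x70): sum1=112, sum2=112
  after byte 1 (0x95): sum1=6, sum2=118
  after byte 2 (0x2E): sum1=52, sum2=170
  after byte 3 (0x2E): sum1=98, sum2=13
  after byte 4 (0x98): sum1=250, sum2=8
Checksum = sum2·256 + sum1 = 8·256 + 250 = 2298 = 0x08FA.

08FA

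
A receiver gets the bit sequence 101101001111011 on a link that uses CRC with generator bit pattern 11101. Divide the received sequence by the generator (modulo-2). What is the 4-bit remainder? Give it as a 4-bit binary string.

0000

Modulo-2 division of 101101001111011 by 11101:
  pos 0: 10110 XOR 11101 = 01011
  pos 1: 10111 XOR 11101 = 01010
  pos 2: 10100 XOR 11101 = 01001
  pos 3: 10010 XOR 11101 = 01111
  pos 4: 11111 XOR 11101 = 00010
  pos 7: 10111 XOR 11101 = 01010
  pos 8: 10100 XOR 11101 = 01001
  pos 9: 10011 XOR 11101 = 01110
  pos 10: 11101 XOR 11101 = 00000
Remainder = 0000 (zero — the frame passes the CRC check).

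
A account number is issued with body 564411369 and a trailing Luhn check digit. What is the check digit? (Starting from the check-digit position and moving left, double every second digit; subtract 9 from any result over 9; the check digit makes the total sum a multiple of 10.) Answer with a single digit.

Partial digits right→left: 9 6 3 1 1 4 4 6 5
Double every second digit counting from the check-digit position (so the 1st, 3rd, 5th, ... of the partial from the right).
  doubled (with −9 where >9): 9 6 2 8 1 → sum 26
  kept as-is: 6 1 4 6 → sum 17
Total = 26 + 17 = 43.
Check digit = (10 − (43 mod 10)) mod 10 = 7.

7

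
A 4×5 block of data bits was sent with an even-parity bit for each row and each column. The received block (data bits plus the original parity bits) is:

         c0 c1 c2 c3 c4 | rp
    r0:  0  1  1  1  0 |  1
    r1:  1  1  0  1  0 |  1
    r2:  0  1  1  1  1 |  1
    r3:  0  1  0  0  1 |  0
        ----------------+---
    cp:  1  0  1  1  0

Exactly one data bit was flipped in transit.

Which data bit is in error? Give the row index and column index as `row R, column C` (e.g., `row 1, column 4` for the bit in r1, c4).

row 2, column 2

Recompute each row's even parity and compare to rp:
  r0: data parity 1, sent rp 1 → ok
  r1: data parity 1, sent rp 1 → ok
  r2: data parity 0, sent rp 1 → mismatch
  r3: data parity 0, sent rp 0 → ok
Recompute each column's even parity and compare to cp:
  c0: data parity 1, sent cp 1 → ok
  c1: data parity 0, sent cp 0 → ok
  c2: data parity 0, sent cp 1 → mismatch
  c3: data parity 1, sent cp 1 → ok
  c4: data parity 0, sent cp 0 → ok
Exactly one row (r2) and one column (c2) fail → the flipped bit is at their intersection.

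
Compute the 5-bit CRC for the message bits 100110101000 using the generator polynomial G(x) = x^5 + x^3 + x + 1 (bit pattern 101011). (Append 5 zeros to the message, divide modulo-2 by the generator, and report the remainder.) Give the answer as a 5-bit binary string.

11010

Append 5 zeros: 10011010100000000. Divide by 101011 (XOR where the leading bit is 1):
  pos 0: 100110 XOR 101011 = 001101
  pos 2: 110110 XOR 101011 = 011101
  pos 3: 111011 XOR 101011 = 010000
  pos 4: 100000 XOR 101011 = 001011
  pos 6: 101100 XOR 101011 = 000111
  pos 9: 111000 XOR 101011 = 010011
  pos 10: 100110 XOR 101011 = 001101
Remainder (last 5 bits) = 11010. This is the CRC / FCS.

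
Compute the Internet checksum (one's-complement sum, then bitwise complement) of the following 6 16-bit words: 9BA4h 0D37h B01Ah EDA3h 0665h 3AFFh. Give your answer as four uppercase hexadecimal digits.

7801

One's-complement addition (fold any carry out of bit 15 back into bit 0):
  0x9BA4 + 0x0D37 = 0x0A8DB
  0xA8DB + 0xB01A = 0x158F5 → wrap carry → 0x58F6
  0x58F6 + 0xEDA3 = 0x14699 → wrap carry → 0x469A
  0x469A + 0x0665 = 0x04CFF
  0x4CFF + 0x3AFF = 0x087FE
One's-complement sum = 0x87FE.
Checksum = ~0x87FE & 0xFFFF = 0x7801.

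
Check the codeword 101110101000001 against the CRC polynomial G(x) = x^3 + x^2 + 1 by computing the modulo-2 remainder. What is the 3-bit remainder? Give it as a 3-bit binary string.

Modulo-2 division of 101110101000001 by 1101:
  pos 0: 1011 XOR 1101 = 0110
  pos 1: 1101 XOR 1101 = 0000
  pos 6: 1010 XOR 1101 = 0111
  pos 7: 1110 XOR 1101 = 0011
  pos 9: 1100 XOR 1101 = 0001
Remainder = 101 (nonzero — an error is detected).

101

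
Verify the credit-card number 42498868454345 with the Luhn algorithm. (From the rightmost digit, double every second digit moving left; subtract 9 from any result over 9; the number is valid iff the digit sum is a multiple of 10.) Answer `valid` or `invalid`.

From the right, keep odd positions and double even positions (subtract 9 from any doubled value over 9):
  doubled (positions 2,4,...): 8 8 8 3 7 8 8 → sum 50
  kept (positions 1,3,...): 5 3 5 8 8 9 2 → sum 40
Total = 90.
90 mod 10 = 0, so the number is valid.

valid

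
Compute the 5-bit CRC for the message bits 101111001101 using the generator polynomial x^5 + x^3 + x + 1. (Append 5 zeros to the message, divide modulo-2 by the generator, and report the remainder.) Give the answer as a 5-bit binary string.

Append 5 zeros: 10111100110100000. Divide by 101011 (XOR where the leading bit is 1):
  pos 0: 101111 XOR 101011 = 000100
  pos 3: 100001 XOR 101011 = 001010
  pos 5: 101010 XOR 101011 = 000001
  pos 10: 110000 XOR 101011 = 011011
  pos 11: 110110 XOR 101011 = 011101
Remainder (last 5 bits) = 11101. This is the CRC / FCS.

11101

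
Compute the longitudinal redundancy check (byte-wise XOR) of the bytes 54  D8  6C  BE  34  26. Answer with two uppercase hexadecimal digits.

XOR the bytes together:
  start with 0x54
  0x54 ⊕ 0xD8 = 0x8C
  0x8C ⊕ 0x6C = 0xE0
  0xE0 ⊕ 0xBE = 0x5E
  0x5E ⊕ 0x34 = 0x6A
  0x6A ⊕ 0x26 = 0x4C

4C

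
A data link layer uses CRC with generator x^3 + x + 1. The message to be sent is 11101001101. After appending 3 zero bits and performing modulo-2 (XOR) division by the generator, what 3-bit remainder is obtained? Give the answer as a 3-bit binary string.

001

Append 3 zeros: 11101001101000. Divide by 1011 (XOR where the leading bit is 1):
  pos 0: 1110 XOR 1011 = 0101
  pos 1: 1011 XOR 1011 = 0000
  pos 7: 1101 XOR 1011 = 0110
  pos 8: 1100 XOR 1011 = 0111
  pos 9: 1110 XOR 1011 = 0101
  pos 10: 1010 XOR 1011 = 0001
Remainder (last 3 bits) = 001. This is the CRC / FCS.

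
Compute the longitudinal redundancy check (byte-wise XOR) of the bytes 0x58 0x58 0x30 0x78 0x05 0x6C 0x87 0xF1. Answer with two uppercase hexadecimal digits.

57

XOR the bytes together:
  start with 0x58
  0x58 ⊕ 0x58 = 0x00
  0x00 ⊕ 0x30 = 0x30
  0x30 ⊕ 0x78 = 0x48
  0x48 ⊕ 0x05 = 0x4D
  0x4D ⊕ 0x6C = 0x21
  0x21 ⊕ 0x87 = 0xA6
  0xA6 ⊕ 0xF1 = 0x57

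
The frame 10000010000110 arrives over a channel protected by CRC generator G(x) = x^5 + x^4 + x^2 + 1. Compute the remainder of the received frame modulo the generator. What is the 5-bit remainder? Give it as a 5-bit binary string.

Modulo-2 division of 10000010000110 by 110101:
  pos 0: 100000 XOR 110101 = 010101
  pos 1: 101011 XOR 110101 = 011110
  pos 2: 111100 XOR 110101 = 001001
  pos 4: 100100 XOR 110101 = 010001
  pos 5: 100010 XOR 110101 = 010111
  pos 6: 101111 XOR 110101 = 011010
  pos 7: 110101 XOR 110101 = 000000
Remainder = 00000 (zero — the frame passes the CRC check).

00000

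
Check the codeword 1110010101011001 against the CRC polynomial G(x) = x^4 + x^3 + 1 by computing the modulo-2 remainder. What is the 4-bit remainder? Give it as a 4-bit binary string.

0000

Modulo-2 division of 1110010101011001 by 11001:
  pos 0: 11100 XOR 11001 = 00101
  pos 2: 10110 XOR 11001 = 01111
  pos 3: 11111 XOR 11001 = 00110
  pos 5: 11001 XOR 11001 = 00000
  pos 11: 11001 XOR 11001 = 00000
Remainder = 0000 (zero — the frame passes the CRC check).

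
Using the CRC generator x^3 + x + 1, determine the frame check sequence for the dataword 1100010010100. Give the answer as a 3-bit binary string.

Append 3 zeros: 1100010010100000. Divide by 1011 (XOR where the leading bit is 1):
  pos 0: 1100 XOR 1011 = 0111
  pos 1: 1110 XOR 1011 = 0101
  pos 2: 1011 XOR 1011 = 0000
  pos 8: 1010 XOR 1011 = 0001
  pos 11: 1000 XOR 1011 = 0011
Remainder (last 3 bits) = 110. This is the CRC / FCS.

110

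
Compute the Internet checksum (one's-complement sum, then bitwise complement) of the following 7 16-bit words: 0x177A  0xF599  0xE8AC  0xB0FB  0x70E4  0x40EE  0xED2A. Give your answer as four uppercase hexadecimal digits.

One's-complement addition (fold any carry out of bit 15 back into bit 0):
  0x177A + 0xF599 = 0x10D13 → wrap carry → 0x0D14
  0x0D14 + 0xE8AC = 0x0F5C0
  0xF5C0 + 0xB0FB = 0x1A6BB → wrap carry → 0xA6BC
  0xA6BC + 0x70E4 = 0x117A0 → wrap carry → 0x17A1
  0x17A1 + 0x40EE = 0x0588F
  0x588F + 0xED2A = 0x145B9 → wrap carry → 0x45BA
One's-complement sum = 0x45BA.
Checksum = ~0x45BA & 0xFFFF = 0xBA45.

BA45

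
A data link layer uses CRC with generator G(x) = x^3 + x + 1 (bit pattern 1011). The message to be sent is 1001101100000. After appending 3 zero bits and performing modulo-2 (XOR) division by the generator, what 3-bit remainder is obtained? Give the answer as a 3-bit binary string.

101

Append 3 zeros: 1001101100000000. Divide by 1011 (XOR where the leading bit is 1):
  pos 0: 1001 XOR 1011 = 0010
  pos 2: 1010 XOR 1011 = 0001
  pos 5: 1110 XOR 1011 = 0101
  pos 6: 1010 XOR 1011 = 0001
  pos 9: 1000 XOR 1011 = 0011
  pos 11: 1100 XOR 1011 = 0111
  pos 12: 1110 XOR 1011 = 0101
Remainder (last 3 bits) = 101. This is the CRC / FCS.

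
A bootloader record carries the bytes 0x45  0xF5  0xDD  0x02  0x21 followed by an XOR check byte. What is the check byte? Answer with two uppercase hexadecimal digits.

4E

XOR the bytes together:
  start with 0x45
  0x45 ⊕ 0xF5 = 0xB0
  0xB0 ⊕ 0xDD = 0x6D
  0x6D ⊕ 0x02 = 0x6F
  0x6F ⊕ 0x21 = 0x4E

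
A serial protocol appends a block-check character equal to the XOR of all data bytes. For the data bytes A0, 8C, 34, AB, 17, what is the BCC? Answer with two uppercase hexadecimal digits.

A4

XOR the bytes together:
  start with 0xA0
  0xA0 ⊕ 0x8C = 0x2C
  0x2C ⊕ 0x34 = 0x18
  0x18 ⊕ 0xAB = 0xB3
  0xB3 ⊕ 0x17 = 0xA4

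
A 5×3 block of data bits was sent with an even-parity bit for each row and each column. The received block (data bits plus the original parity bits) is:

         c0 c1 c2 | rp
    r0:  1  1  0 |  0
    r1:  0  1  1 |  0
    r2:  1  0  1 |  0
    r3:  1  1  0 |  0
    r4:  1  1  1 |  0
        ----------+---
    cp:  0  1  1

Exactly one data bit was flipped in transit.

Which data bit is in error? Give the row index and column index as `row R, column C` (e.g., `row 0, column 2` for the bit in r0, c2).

row 4, column 1

Recompute each row's even parity and compare to rp:
  r0: data parity 0, sent rp 0 → ok
  r1: data parity 0, sent rp 0 → ok
  r2: data parity 0, sent rp 0 → ok
  r3: data parity 0, sent rp 0 → ok
  r4: data parity 1, sent rp 0 → mismatch
Recompute each column's even parity and compare to cp:
  c0: data parity 0, sent cp 0 → ok
  c1: data parity 0, sent cp 1 → mismatch
  c2: data parity 1, sent cp 1 → ok
Exactly one row (r4) and one column (c1) fail → the flipped bit is at their intersection.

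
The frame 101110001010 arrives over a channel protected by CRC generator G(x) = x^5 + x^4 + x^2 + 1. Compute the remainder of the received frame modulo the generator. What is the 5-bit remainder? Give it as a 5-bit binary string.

00000

Modulo-2 division of 101110001010 by 110101:
  pos 0: 101110 XOR 110101 = 011011
  pos 1: 110110 XOR 110101 = 000011
  pos 5: 110101 XOR 110101 = 000000
Remainder = 00000 (zero — the frame passes the CRC check).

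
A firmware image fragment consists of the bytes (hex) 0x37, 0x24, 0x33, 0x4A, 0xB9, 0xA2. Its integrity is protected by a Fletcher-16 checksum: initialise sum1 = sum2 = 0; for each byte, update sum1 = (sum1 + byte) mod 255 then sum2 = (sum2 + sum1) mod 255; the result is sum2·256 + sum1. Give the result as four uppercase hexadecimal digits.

C135

Running sums (mod 255):
  after byte 0 (0x37): sum1=55, sum2=55
  after byte 1 (0x24): sum1=91, sum2=146
  after byte 2 (0x33): sum1=142, sum2=33
  after byte 3 (0x4A): sum1=216, sum2=249
  after byte 4 (0xB9): sum1=146, sum2=140
  after byte 5 (0xA2): sum1=53, sum2=193
Checksum = sum2·256 + sum1 = 193·256 + 53 = 49461 = 0xC135.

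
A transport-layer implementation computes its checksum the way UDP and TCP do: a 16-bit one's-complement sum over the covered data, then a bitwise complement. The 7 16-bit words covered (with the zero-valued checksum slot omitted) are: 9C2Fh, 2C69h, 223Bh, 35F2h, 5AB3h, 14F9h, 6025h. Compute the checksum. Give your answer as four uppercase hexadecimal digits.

0F68

One's-complement addition (fold any carry out of bit 15 back into bit 0):
  0x9C2F + 0x2C69 = 0x0C898
  0xC898 + 0x223B = 0x0EAD3
  0xEAD3 + 0x35F2 = 0x120C5 → wrap carry → 0x20C6
  0x20C6 + 0x5AB3 = 0x07B79
  0x7B79 + 0x14F9 = 0x09072
  0x9072 + 0x6025 = 0x0F097
One's-complement sum = 0xF097.
Checksum = ~0xF097 & 0xFFFF = 0x0F68.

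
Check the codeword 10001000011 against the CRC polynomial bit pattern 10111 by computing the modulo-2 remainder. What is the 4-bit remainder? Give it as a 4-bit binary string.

0000

Modulo-2 division of 10001000011 by 10111:
  pos 0: 10001 XOR 10111 = 00110
  pos 2: 11000 XOR 10111 = 01111
  pos 3: 11110 XOR 10111 = 01001
  pos 4: 10010 XOR 10111 = 00101
  pos 6: 10111 XOR 10111 = 00000
Remainder = 0000 (zero — the frame passes the CRC check).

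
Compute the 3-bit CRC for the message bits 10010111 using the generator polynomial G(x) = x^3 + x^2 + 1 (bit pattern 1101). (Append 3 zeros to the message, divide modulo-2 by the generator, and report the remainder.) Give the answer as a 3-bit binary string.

Append 3 zeros: 10010111000. Divide by 1101 (XOR where the leading bit is 1):
  pos 0: 1001 XOR 1101 = 0100
  pos 1: 1000 XOR 1101 = 0101
  pos 2: 1011 XOR 1101 = 0110
  pos 3: 1101 XOR 1101 = 0000
  pos 7: 1000 XOR 1101 = 0101
Remainder (last 3 bits) = 101. This is the CRC / FCS.

101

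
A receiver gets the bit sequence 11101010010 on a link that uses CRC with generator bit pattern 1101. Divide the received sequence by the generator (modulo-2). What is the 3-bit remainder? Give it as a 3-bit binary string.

000

Modulo-2 division of 11101010010 by 1101:
  pos 0: 1110 XOR 1101 = 0011
  pos 2: 1110 XOR 1101 = 0011
  pos 4: 1110 XOR 1101 = 0011
  pos 6: 1101 XOR 1101 = 0000
Remainder = 000 (zero — the frame passes the CRC check).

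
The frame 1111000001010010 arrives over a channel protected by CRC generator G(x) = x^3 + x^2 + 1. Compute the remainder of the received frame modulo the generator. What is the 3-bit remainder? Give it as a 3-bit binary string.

Modulo-2 division of 1111000001010010 by 1101:
  pos 0: 1111 XOR 1101 = 0010
  pos 2: 1000 XOR 1101 = 0101
  pos 3: 1010 XOR 1101 = 0111
  pos 4: 1110 XOR 1101 = 0011
  pos 6: 1101 XOR 1101 = 0000
  pos 11: 1001 XOR 1101 = 0100
  pos 12: 1000 XOR 1101 = 0101
Remainder = 101 (nonzero — an error is detected).

101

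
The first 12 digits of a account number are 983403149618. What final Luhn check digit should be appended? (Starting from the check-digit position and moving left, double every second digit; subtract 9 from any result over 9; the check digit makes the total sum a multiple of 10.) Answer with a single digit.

Partial digits right→left: 8 1 6 9 4 1 3 0 4 3 8 9
Double every second digit counting from the check-digit position (so the 1st, 3rd, 5th, ... of the partial from the right).
  doubled (with −9 where >9): 7 3 8 6 8 7 → sum 39
  kept as-is: 1 9 1 0 3 9 → sum 23
Total = 39 + 23 = 62.
Check digit = (10 − (62 mod 10)) mod 10 = 8.

8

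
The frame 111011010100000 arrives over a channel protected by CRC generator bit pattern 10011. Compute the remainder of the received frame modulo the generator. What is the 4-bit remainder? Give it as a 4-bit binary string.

1011

Modulo-2 division of 111011010100000 by 10011:
  pos 0: 11101 XOR 10011 = 01110
  pos 1: 11101 XOR 10011 = 01110
  pos 2: 11100 XOR 10011 = 01111
  pos 3: 11111 XOR 10011 = 01100
  pos 4: 11000 XOR 10011 = 01011
  pos 5: 10111 XOR 10011 = 00100
  pos 7: 10000 XOR 10011 = 00011
  pos 10: 11000 XOR 10011 = 01011
Remainder = 1011 (nonzero — an error is detected).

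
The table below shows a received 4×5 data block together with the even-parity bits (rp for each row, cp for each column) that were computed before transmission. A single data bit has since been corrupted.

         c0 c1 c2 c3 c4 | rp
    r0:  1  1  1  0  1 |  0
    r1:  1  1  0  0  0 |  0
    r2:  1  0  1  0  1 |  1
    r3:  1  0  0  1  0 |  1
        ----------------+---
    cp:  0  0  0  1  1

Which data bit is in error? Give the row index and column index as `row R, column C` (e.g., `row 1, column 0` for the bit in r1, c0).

row 3, column 4

Recompute each row's even parity and compare to rp:
  r0: data parity 0, sent rp 0 → ok
  r1: data parity 0, sent rp 0 → ok
  r2: data parity 1, sent rp 1 → ok
  r3: data parity 0, sent rp 1 → mismatch
Recompute each column's even parity and compare to cp:
  c0: data parity 0, sent cp 0 → ok
  c1: data parity 0, sent cp 0 → ok
  c2: data parity 0, sent cp 0 → ok
  c3: data parity 1, sent cp 1 → ok
  c4: data parity 0, sent cp 1 → mismatch
Exactly one row (r3) and one column (c4) fail → the flipped bit is at their intersection.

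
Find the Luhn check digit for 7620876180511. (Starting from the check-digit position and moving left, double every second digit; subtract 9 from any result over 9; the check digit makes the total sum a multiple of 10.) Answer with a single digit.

6

Partial digits right→left: 1 1 5 0 8 1 6 7 8 0 2 6 7
Double every second digit counting from the check-digit position (so the 1st, 3rd, 5th, ... of the partial from the right).
  doubled (with −9 where >9): 2 1 7 3 7 4 5 → sum 29
  kept as-is: 1 0 1 7 0 6 → sum 15
Total = 29 + 15 = 44.
Check digit = (10 − (44 mod 10)) mod 10 = 6.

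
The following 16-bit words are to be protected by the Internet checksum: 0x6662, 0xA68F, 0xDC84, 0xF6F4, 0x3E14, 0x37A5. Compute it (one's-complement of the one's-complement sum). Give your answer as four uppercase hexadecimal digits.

One's-complement addition (fold any carry out of bit 15 back into bit 0):
  0x6662 + 0xA68F = 0x10CF1 → wrap carry → 0x0CF2
  0x0CF2 + 0xDC84 = 0x0E976
  0xE976 + 0xF6F4 = 0x1E06A → wrap carry → 0xE06B
  0xE06B + 0x3E14 = 0x11E7F → wrap carry → 0x1E80
  0x1E80 + 0x37A5 = 0x05625
One's-complement sum = 0x5625.
Checksum = ~0x5625 & 0xFFFF = 0xA9DA.

A9DA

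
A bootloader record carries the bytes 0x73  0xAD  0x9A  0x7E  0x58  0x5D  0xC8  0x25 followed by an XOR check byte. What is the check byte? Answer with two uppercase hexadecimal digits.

D2

XOR the bytes together:
  start with 0x73
  0x73 ⊕ 0xAD = 0xDE
  0xDE ⊕ 0x9A = 0x44
  0x44 ⊕ 0x7E = 0x3A
  0x3A ⊕ 0x58 = 0x62
  0x62 ⊕ 0x5D = 0x3F
  0x3F ⊕ 0xC8 = 0xF7
  0xF7 ⊕ 0x25 = 0xD2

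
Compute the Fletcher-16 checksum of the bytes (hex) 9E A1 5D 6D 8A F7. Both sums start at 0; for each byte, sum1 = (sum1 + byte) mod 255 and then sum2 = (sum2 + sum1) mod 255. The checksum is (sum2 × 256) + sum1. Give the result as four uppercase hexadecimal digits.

Running sums (mod 255):
  after byte 0 (9E): sum1=158, sum2=158
  after byte 1 (A1): sum1=64, sum2=222
  after byte 2 (5D): sum1=157, sum2=124
  after byte 3 (6D): sum1=11, sum2=135
  after byte 4 (8A): sum1=149, sum2=29
  after byte 5 (F7): sum1=141, sum2=170
Checksum = sum2·256 + sum1 = 170·256 + 141 = 43661 = 0xAA8D.

AA8D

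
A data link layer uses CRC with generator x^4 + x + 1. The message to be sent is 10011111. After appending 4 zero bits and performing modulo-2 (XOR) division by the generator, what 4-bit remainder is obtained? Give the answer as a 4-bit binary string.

1001

Append 4 zeros: 100111110000. Divide by 10011 (XOR where the leading bit is 1):
  pos 0: 10011 XOR 10011 = 00000
  pos 5: 11100 XOR 10011 = 01111
  pos 6: 11110 XOR 10011 = 01101
  pos 7: 11010 XOR 10011 = 01001
Remainder (last 4 bits) = 1001. This is the CRC / FCS.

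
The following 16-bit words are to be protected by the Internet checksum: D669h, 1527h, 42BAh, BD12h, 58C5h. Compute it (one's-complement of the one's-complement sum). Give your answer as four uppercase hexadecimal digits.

BBDC

One's-complement addition (fold any carry out of bit 15 back into bit 0):
  0xD669 + 0x1527 = 0x0EB90
  0xEB90 + 0x42BA = 0x12E4A → wrap carry → 0x2E4B
  0x2E4B + 0xBD12 = 0x0EB5D
  0xEB5D + 0x58C5 = 0x14422 → wrap carry → 0x4423
One's-complement sum = 0x4423.
Checksum = ~0x4423 & 0xFFFF = 0xBBDC.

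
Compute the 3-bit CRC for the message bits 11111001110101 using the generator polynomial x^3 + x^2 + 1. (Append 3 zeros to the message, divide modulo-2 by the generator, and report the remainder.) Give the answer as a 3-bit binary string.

Append 3 zeros: 11111001110101000. Divide by 1101 (XOR where the leading bit is 1):
  pos 0: 1111 XOR 1101 = 0010
  pos 2: 1010 XOR 1101 = 0111
  pos 3: 1110 XOR 1101 = 0011
  pos 5: 1111 XOR 1101 = 0010
  pos 7: 1010 XOR 1101 = 0111
  pos 8: 1111 XOR 1101 = 0010
  pos 10: 1001 XOR 1101 = 0100
  pos 11: 1000 XOR 1101 = 0101
  pos 12: 1010 XOR 1101 = 0111
  pos 13: 1110 XOR 1101 = 0011
Remainder (last 3 bits) = 011. This is the CRC / FCS.

011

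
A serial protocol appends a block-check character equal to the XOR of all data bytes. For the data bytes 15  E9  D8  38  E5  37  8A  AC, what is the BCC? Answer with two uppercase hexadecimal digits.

XOR the bytes together:
  start with 0x15
  0x15 ⊕ 0xE9 = 0xFC
  0xFC ⊕ 0xD8 = 0x24
  0x24 ⊕ 0x38 = 0x1C
  0x1C ⊕ 0xE5 = 0xF9
  0xF9 ⊕ 0x37 = 0xCE
  0xCE ⊕ 0x8A = 0x44
  0x44 ⊕ 0xAC = 0xE8

E8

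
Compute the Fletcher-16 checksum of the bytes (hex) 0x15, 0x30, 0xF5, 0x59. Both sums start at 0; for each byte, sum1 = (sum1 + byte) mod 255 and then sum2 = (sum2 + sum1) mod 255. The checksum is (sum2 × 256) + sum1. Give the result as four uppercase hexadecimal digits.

Running sums (mod 255):
  after byte 0 (0x15): sum1=21, sum2=21
  after byte 1 (0x30): sum1=69, sum2=90
  after byte 2 (0xF5): sum1=59, sum2=149
  after byte 3 (0x59): sum1=148, sum2=42
Checksum = sum2·256 + sum1 = 42·256 + 148 = 10900 = 0x2A94.

2A94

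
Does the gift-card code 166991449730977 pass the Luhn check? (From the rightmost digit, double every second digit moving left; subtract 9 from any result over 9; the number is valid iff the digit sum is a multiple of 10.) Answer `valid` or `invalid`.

valid

From the right, keep odd positions and double even positions (subtract 9 from any doubled value over 9):
  doubled (positions 2,4,...): 5 0 5 8 2 9 3 → sum 32
  kept (positions 1,3,...): 7 9 3 9 4 9 6 1 → sum 48
Total = 80.
80 mod 10 = 0, so the number is valid.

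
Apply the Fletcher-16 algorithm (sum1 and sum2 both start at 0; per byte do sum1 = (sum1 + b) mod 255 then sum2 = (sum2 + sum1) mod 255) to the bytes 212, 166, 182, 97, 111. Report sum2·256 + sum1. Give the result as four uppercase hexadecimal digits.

Running sums (mod 255):
  after byte 0 (212): sum1=212, sum2=212
  after byte 1 (166): sum1=123, sum2=80
  after byte 2 (182): sum1=50, sum2=130
  after byte 3 (97): sum1=147, sum2=22
  after byte 4 (111): sum1=3, sum2=25
Checksum = sum2·256 + sum1 = 25·256 + 3 = 6403 = 0x1903.

1903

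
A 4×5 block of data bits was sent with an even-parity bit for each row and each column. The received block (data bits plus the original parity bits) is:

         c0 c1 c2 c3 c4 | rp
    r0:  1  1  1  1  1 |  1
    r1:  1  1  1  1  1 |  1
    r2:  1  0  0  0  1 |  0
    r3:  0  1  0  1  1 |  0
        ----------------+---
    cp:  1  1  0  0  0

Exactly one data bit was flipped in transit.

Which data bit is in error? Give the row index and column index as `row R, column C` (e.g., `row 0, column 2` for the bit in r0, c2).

Recompute each row's even parity and compare to rp:
  r0: data parity 1, sent rp 1 → ok
  r1: data parity 1, sent rp 1 → ok
  r2: data parity 0, sent rp 0 → ok
  r3: data parity 1, sent rp 0 → mismatch
Recompute each column's even parity and compare to cp:
  c0: data parity 1, sent cp 1 → ok
  c1: data parity 1, sent cp 1 → ok
  c2: data parity 0, sent cp 0 → ok
  c3: data parity 1, sent cp 0 → mismatch
  c4: data parity 0, sent cp 0 → ok
Exactly one row (r3) and one column (c3) fail → the flipped bit is at their intersection.

row 3, column 3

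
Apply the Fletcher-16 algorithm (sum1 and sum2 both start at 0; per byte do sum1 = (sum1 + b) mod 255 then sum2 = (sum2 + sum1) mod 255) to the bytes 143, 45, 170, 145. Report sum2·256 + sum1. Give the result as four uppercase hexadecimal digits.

ACF8

Running sums (mod 255):
  after byte 0 (143): sum1=143, sum2=143
  after byte 1 (45): sum1=188, sum2=76
  after byte 2 (170): sum1=103, sum2=179
  after byte 3 (145): sum1=248, sum2=172
Checksum = sum2·256 + sum1 = 172·256 + 248 = 44280 = 0xACF8.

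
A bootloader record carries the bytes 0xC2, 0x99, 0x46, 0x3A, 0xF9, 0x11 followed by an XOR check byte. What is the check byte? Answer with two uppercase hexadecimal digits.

CF

XOR the bytes together:
  start with 0xC2
  0xC2 ⊕ 0x99 = 0x5B
  0x5B ⊕ 0x46 = 0x1D
  0x1D ⊕ 0x3A = 0x27
  0x27 ⊕ 0xF9 = 0xDE
  0xDE ⊕ 0x11 = 0xCF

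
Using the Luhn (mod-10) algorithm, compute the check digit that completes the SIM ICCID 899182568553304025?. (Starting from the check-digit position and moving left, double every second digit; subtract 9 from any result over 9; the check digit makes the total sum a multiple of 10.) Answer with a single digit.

2

Partial digits right→left: 5 2 0 4 0 3 3 5 5 8 6 5 2 8 1 9 9 8
Double every second digit counting from the check-digit position (so the 1st, 3rd, 5th, ... of the partial from the right).
  doubled (with −9 where >9): 1 0 0 6 1 3 4 2 9 → sum 26
  kept as-is: 2 4 3 5 8 5 8 9 8 → sum 52
Total = 26 + 52 = 78.
Check digit = (10 − (78 mod 10)) mod 10 = 2.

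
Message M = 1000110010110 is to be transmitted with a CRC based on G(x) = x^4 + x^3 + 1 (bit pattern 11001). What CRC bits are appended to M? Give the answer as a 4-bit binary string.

Append 4 zeros: 10001100101100000. Divide by 11001 (XOR where the leading bit is 1):
  pos 0: 10001 XOR 11001 = 01000
  pos 1: 10001 XOR 11001 = 01000
  pos 2: 10000 XOR 11001 = 01001
  pos 3: 10010 XOR 11001 = 01011
  pos 4: 10111 XOR 11001 = 01110
  pos 5: 11100 XOR 11001 = 00101
  pos 7: 10111 XOR 11001 = 01110
  pos 8: 11100 XOR 11001 = 00101
  pos 10: 10100 XOR 11001 = 01101
  pos 11: 11010 XOR 11001 = 00011
Remainder (last 4 bits) = 0110. This is the CRC / FCS.

0110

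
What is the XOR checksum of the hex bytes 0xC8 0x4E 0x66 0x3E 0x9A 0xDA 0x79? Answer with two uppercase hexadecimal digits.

XOR the bytes together:
  start with 0xC8
  0xC8 ⊕ 0x4E = 0x86
  0x86 ⊕ 0x66 = 0xE0
  0xE0 ⊕ 0x3E = 0xDE
  0xDE ⊕ 0x9A = 0x44
  0x44 ⊕ 0xDA = 0x9E
  0x9E ⊕ 0x79 = 0xE7

E7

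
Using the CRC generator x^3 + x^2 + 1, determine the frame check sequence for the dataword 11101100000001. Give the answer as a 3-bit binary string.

Append 3 zeros: 11101100000001000. Divide by 1101 (XOR where the leading bit is 1):
  pos 0: 1110 XOR 1101 = 0011
  pos 2: 1111 XOR 1101 = 0010
  pos 4: 1000 XOR 1101 = 0101
  pos 5: 1010 XOR 1101 = 0111
  pos 6: 1110 XOR 1101 = 0011
  pos 8: 1100 XOR 1101 = 0001
  pos 11: 1010 XOR 1101 = 0111
  pos 12: 1110 XOR 1101 = 0011
Remainder (last 3 bits) = 110. This is the CRC / FCS.

110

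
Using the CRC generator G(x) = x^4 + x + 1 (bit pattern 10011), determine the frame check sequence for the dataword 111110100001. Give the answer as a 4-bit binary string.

1101

Append 4 zeros: 1111101000010000. Divide by 10011 (XOR where the leading bit is 1):
  pos 0: 11111 XOR 10011 = 01100
  pos 1: 11000 XOR 10011 = 01011
  pos 2: 10111 XOR 10011 = 00100
  pos 4: 10000 XOR 10011 = 00011
  pos 7: 11001 XOR 10011 = 01010
  pos 8: 10100 XOR 10011 = 00111
  pos 10: 11100 XOR 10011 = 01111
  pos 11: 11110 XOR 10011 = 01101
Remainder (last 4 bits) = 1101. This is the CRC / FCS.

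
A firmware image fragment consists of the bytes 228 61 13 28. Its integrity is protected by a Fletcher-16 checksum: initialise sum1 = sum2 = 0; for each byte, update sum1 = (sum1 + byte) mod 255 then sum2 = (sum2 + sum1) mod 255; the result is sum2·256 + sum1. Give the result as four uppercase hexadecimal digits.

814B

Running sums (mod 255):
  after byte 0 (228): sum1=228, sum2=228
  after byte 1 (61): sum1=34, sum2=7
  after byte 2 (13): sum1=47, sum2=54
  after byte 3 (28): sum1=75, sum2=129
Checksum = sum2·256 + sum1 = 129·256 + 75 = 33099 = 0x814B.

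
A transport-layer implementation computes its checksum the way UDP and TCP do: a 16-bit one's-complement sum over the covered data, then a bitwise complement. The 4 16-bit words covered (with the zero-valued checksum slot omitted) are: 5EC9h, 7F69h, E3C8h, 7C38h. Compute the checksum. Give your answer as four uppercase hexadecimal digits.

One's-complement addition (fold any carry out of bit 15 back into bit 0):
  0x5EC9 + 0x7F69 = 0x0DE32
  0xDE32 + 0xE3C8 = 0x1C1FA → wrap carry → 0xC1FB
  0xC1FB + 0x7C38 = 0x13E33 → wrap carry → 0x3E34
One's-complement sum = 0x3E34.
Checksum = ~0x3E34 & 0xFFFF = 0xC1CB.

C1CB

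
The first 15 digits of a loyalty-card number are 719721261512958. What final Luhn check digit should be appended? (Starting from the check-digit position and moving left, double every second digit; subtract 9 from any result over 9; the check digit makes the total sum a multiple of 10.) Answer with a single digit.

1

Partial digits right→left: 8 5 9 2 1 5 1 6 2 1 2 7 9 1 7
Double every second digit counting from the check-digit position (so the 1st, 3rd, 5th, ... of the partial from the right).
  doubled (with −9 where >9): 7 9 2 2 4 4 9 5 → sum 42
  kept as-is: 5 2 5 6 1 7 1 → sum 27
Total = 42 + 27 = 69.
Check digit = (10 − (69 mod 10)) mod 10 = 1.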